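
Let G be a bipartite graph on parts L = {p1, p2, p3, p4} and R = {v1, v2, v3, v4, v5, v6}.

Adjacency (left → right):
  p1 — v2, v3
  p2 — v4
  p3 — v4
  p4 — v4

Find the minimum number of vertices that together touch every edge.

A maximum matching has 2 edges (e.g. p1–v2, p2–v4).
By König's theorem the minimum vertex cover has the same size. One such cover is {p1, v4}.

2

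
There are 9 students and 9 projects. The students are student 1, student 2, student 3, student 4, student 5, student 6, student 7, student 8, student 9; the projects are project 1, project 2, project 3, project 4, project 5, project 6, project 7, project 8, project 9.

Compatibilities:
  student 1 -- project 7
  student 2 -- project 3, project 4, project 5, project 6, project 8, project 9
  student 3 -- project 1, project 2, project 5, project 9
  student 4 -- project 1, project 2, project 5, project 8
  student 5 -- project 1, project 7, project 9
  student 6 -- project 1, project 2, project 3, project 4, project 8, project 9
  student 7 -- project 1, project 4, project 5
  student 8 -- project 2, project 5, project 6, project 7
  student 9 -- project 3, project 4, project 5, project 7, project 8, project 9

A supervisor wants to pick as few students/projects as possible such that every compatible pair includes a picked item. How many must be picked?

9

A maximum matching has 9 edges (e.g. student 1–project 7, student 2–project 6, student 3–project 2, student 4–project 8, student 5–project 1, student 6–project 3, student 7–project 4, student 8–project 5, student 9–project 9).
By König's theorem the minimum vertex cover has the same size. One such cover is {student 1, student 2, student 3, student 4, student 5, student 6, student 7, student 8, student 9}.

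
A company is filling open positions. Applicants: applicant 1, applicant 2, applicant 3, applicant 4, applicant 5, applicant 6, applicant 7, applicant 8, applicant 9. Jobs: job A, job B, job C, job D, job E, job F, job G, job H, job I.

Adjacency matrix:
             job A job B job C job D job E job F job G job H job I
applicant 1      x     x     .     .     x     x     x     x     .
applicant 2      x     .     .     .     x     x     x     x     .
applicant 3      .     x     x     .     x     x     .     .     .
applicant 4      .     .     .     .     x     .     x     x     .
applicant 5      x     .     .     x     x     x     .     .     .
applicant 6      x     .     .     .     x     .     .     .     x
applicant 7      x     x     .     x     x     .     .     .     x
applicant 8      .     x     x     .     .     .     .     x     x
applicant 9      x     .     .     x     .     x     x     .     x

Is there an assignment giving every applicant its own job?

A valid assignment of size 9: applicant 1-job G, applicant 2-job H, applicant 3-job C, applicant 4-job E, applicant 5-job D, applicant 6-job A, applicant 7-job B, applicant 8-job I, applicant 9-job F.
Every applicant is matched, so this is a perfect matching.

Yes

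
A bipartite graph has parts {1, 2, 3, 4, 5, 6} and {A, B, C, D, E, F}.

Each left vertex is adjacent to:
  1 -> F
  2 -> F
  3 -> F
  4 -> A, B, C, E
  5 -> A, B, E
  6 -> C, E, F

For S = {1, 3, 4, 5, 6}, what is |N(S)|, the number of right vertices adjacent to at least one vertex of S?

The union of neighbours of {1, 3, 4, 5, 6} is {A, B, C, E, F}, which has 5 elements.
Since |N(S)| = 5 ≥ |S| = 5, Hall's condition holds for this subset.

5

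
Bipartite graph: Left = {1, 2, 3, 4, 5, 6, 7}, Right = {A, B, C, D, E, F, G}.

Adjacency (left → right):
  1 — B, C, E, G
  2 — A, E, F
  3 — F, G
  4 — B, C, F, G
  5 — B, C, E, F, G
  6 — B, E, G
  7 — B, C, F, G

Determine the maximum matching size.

A valid assignment of size 6: 1-E, 2-A, 3-F, 4-C, 5-G, 6-B.
The set {1, 3, 4, 5, 6, 7} has only 5 neighbours ({B, C, E, F, G}), so by Hall's theorem at most 6 of the 7 left vertices can be matched.

6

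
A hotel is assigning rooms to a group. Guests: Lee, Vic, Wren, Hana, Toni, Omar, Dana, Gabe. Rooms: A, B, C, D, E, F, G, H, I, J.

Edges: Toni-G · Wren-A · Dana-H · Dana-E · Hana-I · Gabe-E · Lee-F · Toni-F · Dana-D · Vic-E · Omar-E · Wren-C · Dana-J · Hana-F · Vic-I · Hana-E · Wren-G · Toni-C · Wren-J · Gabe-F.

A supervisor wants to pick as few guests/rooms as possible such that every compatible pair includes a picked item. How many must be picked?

6

A maximum matching has 6 edges (e.g. Lee–F, Vic–I, Wren–C, Hana–E, Toni–G, Dana–J).
By König's theorem the minimum vertex cover has the same size. One such cover is {Wren, Toni, Dana, E, F, I}.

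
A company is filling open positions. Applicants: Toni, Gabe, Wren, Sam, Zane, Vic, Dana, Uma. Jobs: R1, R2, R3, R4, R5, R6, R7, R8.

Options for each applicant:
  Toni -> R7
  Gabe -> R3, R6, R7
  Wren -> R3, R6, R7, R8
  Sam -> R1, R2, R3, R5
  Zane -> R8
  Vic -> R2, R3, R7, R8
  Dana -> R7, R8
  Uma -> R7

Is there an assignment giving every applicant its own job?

No

The set {Toni, Zane, Dana, Uma} has only 2 neighbours ({R7, R8}), so by Hall's theorem at most 6 of the 8 applicants can be matched.
Hence no matching covers every applicant.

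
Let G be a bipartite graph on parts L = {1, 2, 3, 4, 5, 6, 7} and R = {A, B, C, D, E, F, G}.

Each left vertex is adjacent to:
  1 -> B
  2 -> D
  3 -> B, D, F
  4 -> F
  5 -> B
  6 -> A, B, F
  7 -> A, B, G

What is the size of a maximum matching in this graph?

5

For example, pair 1–B, 2–D, 3–F, 6–A, 7–G.
The set {1, 2, 3, 4, 5} has only 3 neighbours ({B, D, F}), so by Hall's theorem at most 5 of the 7 left vertices can be matched.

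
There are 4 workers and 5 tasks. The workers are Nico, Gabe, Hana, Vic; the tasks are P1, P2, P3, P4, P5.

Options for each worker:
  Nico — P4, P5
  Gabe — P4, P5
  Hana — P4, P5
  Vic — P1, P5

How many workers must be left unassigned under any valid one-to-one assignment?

One maximum matching: Nico→P4, Gabe→P5, Vic→P1.
The set {Nico, Gabe, Hana} has only 2 neighbours ({P4, P5}), so by Hall's theorem at most 3 of the 4 workers can be matched.
That matches 3 of the 4, leaving 1 unmatched; no matching can do better.

1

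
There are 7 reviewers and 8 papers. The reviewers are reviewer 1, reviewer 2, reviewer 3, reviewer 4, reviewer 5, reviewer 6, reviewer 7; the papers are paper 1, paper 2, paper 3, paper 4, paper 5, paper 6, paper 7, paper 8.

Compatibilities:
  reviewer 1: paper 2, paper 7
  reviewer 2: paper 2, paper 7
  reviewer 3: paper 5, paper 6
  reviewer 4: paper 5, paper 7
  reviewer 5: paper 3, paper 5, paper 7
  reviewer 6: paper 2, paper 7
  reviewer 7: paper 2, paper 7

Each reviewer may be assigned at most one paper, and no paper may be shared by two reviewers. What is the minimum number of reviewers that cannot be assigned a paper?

One maximum matching: reviewer 1→paper 2, reviewer 2→paper 7, reviewer 3→paper 6, reviewer 4→paper 5, reviewer 5→paper 3.
The set {reviewer 1, reviewer 2, reviewer 6, reviewer 7} has only 2 neighbours ({paper 2, paper 7}), so by Hall's theorem at most 5 of the 7 reviewers can be matched.
That matches 5 of the 7, leaving 2 unmatched; no matching can do better.

2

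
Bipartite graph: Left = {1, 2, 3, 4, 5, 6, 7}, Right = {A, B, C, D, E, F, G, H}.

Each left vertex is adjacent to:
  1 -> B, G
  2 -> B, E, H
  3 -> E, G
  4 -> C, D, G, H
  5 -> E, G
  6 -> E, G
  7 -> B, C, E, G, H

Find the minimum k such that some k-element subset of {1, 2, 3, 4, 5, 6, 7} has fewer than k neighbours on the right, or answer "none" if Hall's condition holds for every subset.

3

Take S = {3, 5, 6}. Its neighbourhood is {E, G}, so |N(S)| = 2 < |S| = 3.
Every subset of size less than 3 has at least as many neighbours as members, so 3 is the minimum.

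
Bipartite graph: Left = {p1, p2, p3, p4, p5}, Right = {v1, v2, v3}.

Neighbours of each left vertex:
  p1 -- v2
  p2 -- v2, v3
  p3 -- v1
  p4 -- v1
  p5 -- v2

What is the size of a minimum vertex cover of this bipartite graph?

A maximum matching has 3 edges (e.g. p1–v2, p2–v3, p3–v1).
By König's theorem the minimum vertex cover has the same size. One such cover is {p2, v1, v2}.

3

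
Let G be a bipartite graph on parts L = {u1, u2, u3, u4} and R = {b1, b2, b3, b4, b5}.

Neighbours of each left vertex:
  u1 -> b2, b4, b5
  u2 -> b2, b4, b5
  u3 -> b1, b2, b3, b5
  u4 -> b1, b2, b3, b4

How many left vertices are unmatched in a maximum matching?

One maximum matching: u1→b4, u2→b5, u3→b2, u4→b3.
All 4 left vertices are matched, so no larger matching exists.
That matches 4 of the 4, leaving 0 unmatched; no matching can do better.

0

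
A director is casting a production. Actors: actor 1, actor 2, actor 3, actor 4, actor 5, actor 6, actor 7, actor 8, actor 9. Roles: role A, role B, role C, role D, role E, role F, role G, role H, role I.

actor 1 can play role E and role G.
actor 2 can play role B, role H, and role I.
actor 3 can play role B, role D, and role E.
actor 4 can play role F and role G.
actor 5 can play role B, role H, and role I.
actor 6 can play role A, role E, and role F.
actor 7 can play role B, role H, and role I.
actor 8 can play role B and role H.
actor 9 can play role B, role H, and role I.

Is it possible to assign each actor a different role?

No

The set {actor 2, actor 5, actor 7, actor 8, actor 9} has only 3 neighbours ({role B, role H, role I}), so by Hall's theorem at most 7 of the 9 actors can be matched.
Hence no matching covers every actor.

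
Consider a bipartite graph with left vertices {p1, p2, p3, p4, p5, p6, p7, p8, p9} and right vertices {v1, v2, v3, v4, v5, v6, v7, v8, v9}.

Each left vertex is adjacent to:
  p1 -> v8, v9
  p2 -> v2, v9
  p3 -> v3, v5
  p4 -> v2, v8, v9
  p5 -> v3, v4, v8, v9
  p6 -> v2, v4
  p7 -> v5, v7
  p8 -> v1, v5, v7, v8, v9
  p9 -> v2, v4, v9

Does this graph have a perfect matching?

No

The set {p1, p2, p4, p6, p9} has only 4 neighbours ({v2, v4, v8, v9}), so by Hall's theorem at most 8 of the 9 left vertices can be matched.
Hence no matching covers every left vertex.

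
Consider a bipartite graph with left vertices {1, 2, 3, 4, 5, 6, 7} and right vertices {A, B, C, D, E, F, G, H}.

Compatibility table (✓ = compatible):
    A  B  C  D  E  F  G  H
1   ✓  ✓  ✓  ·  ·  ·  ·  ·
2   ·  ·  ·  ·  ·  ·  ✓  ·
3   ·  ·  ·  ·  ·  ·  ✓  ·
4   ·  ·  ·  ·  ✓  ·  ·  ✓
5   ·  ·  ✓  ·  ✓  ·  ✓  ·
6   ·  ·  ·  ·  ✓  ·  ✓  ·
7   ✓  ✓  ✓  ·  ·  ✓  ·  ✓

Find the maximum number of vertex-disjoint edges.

One maximum matching: 1-B, 2-G, 4-H, 5-C, 6-E, 7-A.
The set {2, 3} has only 1 neighbour ({G}), so by Hall's theorem at most 6 of the 7 left vertices can be matched.

6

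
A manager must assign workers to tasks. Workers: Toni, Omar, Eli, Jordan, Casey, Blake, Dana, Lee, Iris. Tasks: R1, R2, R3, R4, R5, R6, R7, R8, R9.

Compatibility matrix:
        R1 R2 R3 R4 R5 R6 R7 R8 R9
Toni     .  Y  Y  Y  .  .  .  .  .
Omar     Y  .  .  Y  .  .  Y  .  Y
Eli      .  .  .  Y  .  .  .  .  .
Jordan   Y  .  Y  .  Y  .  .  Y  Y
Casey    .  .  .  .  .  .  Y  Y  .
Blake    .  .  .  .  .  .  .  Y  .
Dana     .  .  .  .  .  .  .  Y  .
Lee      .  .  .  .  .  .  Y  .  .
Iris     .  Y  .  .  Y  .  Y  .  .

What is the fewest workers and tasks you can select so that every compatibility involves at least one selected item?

{Toni, Omar, Eli, Jordan, Iris, R7, R8} is a vertex cover of size 7: every edge has an endpoint in this set.
No smaller cover exists because Toni–R2, Omar–R9, Eli–R4, Jordan–R3, Casey–R7, Blake–R8, Iris–R5 is a matching of size 7, and a cover must include an endpoint of each of these disjoint edges (König's theorem).

7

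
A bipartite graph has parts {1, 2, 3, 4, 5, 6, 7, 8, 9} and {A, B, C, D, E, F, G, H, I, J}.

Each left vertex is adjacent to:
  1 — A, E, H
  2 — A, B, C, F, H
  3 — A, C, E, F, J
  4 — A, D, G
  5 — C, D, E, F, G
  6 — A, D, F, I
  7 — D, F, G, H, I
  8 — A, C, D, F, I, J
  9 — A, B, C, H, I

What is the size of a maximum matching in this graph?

9

For example, pair 1-H, 2-B, 3-J, 4-D, 5-E, 6-I, 7-G, 8-F, 9-A.
This saturates every left vertex, so 9 is the maximum.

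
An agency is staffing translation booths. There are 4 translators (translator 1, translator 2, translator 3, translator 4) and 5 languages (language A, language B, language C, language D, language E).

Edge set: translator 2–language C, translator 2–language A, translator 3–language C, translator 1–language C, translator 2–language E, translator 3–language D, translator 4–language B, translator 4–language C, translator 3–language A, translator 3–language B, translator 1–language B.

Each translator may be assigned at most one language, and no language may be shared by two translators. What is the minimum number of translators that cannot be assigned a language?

0

One maximum matching: translator 1→language C, translator 2→language A, translator 3→language D, translator 4→language B.
This saturates every translator, so 4 is the maximum.
That matches 4 of the 4, leaving 0 unmatched; no matching can do better.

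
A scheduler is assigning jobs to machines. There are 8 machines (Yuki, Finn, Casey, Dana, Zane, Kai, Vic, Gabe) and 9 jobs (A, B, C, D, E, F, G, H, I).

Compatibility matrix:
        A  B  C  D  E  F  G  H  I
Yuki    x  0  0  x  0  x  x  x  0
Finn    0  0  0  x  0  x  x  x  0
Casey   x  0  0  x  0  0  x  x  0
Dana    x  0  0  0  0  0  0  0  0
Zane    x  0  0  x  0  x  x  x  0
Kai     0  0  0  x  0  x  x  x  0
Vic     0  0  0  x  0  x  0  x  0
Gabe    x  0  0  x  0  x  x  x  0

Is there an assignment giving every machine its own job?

The set {Yuki, Finn, Casey, Dana, Zane, Kai, Vic, Gabe} has only 5 neighbours ({A, D, F, G, H}), so by Hall's theorem at most 5 of the 8 machines can be matched.
Hence no matching covers every machine.

No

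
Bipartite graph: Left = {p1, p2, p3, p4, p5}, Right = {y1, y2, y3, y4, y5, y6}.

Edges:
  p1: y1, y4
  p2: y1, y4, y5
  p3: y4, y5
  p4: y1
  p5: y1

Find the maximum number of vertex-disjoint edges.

3

One maximum matching: p1–y1, p2–y5, p3–y4.
The set {p1, p2, p3, p4, p5} has only 3 neighbours ({y1, y4, y5}), so by Hall's theorem at most 3 of the 5 left vertices can be matched.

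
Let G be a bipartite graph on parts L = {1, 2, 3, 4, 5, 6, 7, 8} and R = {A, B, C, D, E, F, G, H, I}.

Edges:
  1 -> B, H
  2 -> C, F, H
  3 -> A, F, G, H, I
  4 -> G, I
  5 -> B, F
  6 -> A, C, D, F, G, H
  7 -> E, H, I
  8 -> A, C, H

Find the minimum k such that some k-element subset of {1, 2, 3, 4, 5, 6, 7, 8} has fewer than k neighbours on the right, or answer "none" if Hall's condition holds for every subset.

none

A matching saturating every left vertex exists, for instance 1→H, 2→F, 3→A, 4→I, 5→B, 6→G, 7→E, 8→C.
By Hall's marriage theorem, this means |N(S)| ≥ |S| for every subset S, so no violating subset exists.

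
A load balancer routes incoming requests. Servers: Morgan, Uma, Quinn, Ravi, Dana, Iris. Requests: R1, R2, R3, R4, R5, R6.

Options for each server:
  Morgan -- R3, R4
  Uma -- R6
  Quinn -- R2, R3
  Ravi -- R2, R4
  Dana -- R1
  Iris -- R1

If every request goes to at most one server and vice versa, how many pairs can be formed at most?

A valid assignment of size 5: Morgan–R3, Uma–R6, Quinn–R2, Ravi–R4, Dana–R1.
The set {Dana, Iris} has only 1 neighbour ({R1}), so by Hall's theorem at most 5 of the 6 servers can be matched.

5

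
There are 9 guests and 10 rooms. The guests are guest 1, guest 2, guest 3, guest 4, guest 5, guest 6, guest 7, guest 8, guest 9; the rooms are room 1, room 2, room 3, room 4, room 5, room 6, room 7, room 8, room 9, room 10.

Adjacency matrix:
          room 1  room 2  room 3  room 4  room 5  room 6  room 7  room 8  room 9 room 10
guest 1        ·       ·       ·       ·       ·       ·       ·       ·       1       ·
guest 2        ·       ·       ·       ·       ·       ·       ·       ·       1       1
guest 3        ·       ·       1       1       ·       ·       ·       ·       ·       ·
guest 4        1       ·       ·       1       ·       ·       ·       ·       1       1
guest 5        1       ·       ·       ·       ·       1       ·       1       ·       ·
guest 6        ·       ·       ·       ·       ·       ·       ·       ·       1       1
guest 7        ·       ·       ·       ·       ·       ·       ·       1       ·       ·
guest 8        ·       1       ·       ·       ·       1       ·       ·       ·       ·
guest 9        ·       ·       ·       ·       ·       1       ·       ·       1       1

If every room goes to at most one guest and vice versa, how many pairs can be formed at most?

One maximum matching: guest 1–room 9, guest 2–room 10, guest 3–room 3, guest 4–room 4, guest 5–room 1, guest 7–room 8, guest 8–room 2, guest 9–room 6.
The set {guest 1, guest 2, guest 6} has only 2 neighbours ({room 10, room 9}), so by Hall's theorem at most 8 of the 9 guests can be matched.

8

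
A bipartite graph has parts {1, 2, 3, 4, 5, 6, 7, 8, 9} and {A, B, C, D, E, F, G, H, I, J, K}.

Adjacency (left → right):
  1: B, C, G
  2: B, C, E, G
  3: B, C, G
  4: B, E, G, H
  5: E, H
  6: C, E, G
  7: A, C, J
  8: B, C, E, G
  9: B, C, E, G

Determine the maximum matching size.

6

One maximum matching: 1–G, 2–B, 3–C, 4–H, 5–E, 7–J.
The set {1, 2, 3, 4, 5, 6, 8, 9} has only 5 neighbours ({B, C, E, G, H}), so by Hall's theorem at most 6 of the 9 left vertices can be matched.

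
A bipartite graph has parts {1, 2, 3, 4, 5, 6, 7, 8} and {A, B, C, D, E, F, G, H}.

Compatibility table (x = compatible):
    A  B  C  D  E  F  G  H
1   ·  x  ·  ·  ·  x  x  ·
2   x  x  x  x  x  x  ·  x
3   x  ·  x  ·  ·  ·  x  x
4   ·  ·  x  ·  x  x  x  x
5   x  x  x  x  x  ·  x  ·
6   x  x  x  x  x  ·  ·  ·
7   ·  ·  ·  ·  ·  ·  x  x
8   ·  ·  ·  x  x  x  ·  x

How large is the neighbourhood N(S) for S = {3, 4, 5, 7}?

The union of neighbours of {3, 4, 5, 7} is {A, B, C, D, E, F, G, H}, which has 8 elements.
Since |N(S)| = 8 ≥ |S| = 4, Hall's condition holds for this subset.

8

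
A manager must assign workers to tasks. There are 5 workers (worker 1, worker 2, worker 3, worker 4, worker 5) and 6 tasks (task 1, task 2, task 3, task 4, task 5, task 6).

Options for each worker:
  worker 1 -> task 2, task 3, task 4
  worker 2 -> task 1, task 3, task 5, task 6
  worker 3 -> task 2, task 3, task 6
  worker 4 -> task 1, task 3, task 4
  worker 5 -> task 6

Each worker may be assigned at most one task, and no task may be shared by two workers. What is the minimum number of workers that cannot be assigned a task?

0

A valid assignment of size 5: worker 1-task 2, worker 2-task 1, worker 3-task 3, worker 4-task 4, worker 5-task 6.
All 5 workers are matched, so no larger matching exists.
That matches 5 of the 5, leaving 0 unmatched; no matching can do better.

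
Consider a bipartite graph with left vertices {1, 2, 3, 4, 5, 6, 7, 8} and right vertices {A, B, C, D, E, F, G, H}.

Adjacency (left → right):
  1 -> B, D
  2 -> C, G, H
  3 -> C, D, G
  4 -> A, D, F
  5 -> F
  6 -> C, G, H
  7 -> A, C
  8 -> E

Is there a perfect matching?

Yes

For example, pair 1→B, 2→H, 3→D, 4→A, 5→F, 6→G, 7→C, 8→E.
All 8 left vertices are covered.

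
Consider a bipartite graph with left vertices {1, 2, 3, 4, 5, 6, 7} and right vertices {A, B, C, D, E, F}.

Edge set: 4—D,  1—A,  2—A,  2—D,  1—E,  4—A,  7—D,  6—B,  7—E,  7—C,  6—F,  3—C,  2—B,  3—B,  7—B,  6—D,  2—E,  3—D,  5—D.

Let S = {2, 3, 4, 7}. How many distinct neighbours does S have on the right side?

The union of neighbours of {2, 3, 4, 7} is {A, B, C, D, E}, which has 5 elements.
Since |N(S)| = 5 ≥ |S| = 4, Hall's condition holds for this subset.

5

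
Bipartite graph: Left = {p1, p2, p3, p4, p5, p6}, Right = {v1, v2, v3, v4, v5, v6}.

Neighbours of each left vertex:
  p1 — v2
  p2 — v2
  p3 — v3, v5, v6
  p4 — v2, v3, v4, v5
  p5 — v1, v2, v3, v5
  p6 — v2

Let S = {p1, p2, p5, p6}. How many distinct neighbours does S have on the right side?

4

The union of neighbours of {p1, p2, p5, p6} is {v1, v2, v3, v5}, which has 4 elements.
Since |N(S)| = 4 ≥ |S| = 4, Hall's condition holds for this subset.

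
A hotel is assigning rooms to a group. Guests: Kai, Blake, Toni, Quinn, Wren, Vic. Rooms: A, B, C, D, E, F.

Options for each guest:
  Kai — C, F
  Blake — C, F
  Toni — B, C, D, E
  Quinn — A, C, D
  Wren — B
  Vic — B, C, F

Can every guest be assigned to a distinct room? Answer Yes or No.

The set {Kai, Blake, Wren, Vic} has only 3 neighbours ({B, C, F}), so by Hall's theorem at most 5 of the 6 guests can be matched.
Hence no matching covers every guest.

No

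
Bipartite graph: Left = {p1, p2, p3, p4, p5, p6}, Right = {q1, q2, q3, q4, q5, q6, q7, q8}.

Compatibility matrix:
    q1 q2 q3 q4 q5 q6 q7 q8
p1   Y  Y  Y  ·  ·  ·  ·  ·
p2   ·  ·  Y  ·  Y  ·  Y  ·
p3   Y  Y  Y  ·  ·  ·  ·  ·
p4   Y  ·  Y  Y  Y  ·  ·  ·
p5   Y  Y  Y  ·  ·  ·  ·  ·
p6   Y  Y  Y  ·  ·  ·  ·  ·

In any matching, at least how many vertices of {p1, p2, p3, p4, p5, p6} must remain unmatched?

1

For example, pair p1-q1, p2-q7, p3-q3, p4-q4, p5-q2.
The set {p1, p3, p5, p6} has only 3 neighbours ({q1, q2, q3}), so by Hall's theorem at most 5 of the 6 left vertices can be matched.
That matches 5 of the 6, leaving 1 unmatched; no matching can do better.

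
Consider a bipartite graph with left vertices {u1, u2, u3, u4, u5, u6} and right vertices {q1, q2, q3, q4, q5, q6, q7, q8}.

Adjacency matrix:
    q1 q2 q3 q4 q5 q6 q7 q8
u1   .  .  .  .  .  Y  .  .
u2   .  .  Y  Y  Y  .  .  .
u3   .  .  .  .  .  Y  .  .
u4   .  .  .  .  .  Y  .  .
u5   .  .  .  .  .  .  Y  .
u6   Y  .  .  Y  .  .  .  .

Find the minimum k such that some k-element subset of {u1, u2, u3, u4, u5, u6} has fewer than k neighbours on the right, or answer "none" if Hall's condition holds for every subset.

Take S = {u1, u3}. Its neighbourhood is {q6}, so |N(S)| = 1 < |S| = 2.
No single vertex violates Hall's condition since each has at least one neighbour, so 2 is the minimum.

2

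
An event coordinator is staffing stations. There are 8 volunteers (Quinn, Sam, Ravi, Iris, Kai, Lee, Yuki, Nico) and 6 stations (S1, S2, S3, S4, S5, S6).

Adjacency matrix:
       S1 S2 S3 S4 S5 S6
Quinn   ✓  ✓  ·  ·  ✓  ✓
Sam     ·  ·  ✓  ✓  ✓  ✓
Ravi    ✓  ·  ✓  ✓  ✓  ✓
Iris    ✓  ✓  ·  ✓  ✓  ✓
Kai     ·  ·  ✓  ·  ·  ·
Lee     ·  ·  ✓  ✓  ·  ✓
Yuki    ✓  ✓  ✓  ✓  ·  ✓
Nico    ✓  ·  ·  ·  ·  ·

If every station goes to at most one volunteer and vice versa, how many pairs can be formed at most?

A valid assignment of size 6: Quinn-S6, Sam-S5, Ravi-S1, Iris-S2, Kai-S3, Lee-S4.
The set {Quinn, Sam, Ravi, Iris, Kai, Lee, Yuki, Nico} has only 6 neighbours ({S1, S2, S3, S4, S5, S6}), so by Hall's theorem at most 6 of the 8 volunteers can be matched.

6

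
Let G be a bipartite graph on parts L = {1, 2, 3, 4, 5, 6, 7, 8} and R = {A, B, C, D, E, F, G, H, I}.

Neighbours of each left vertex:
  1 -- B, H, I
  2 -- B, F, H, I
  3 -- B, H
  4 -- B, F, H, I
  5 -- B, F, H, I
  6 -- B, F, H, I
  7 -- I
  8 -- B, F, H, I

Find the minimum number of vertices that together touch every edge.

4

{B, F, H, I} is a vertex cover of size 4: every edge has an endpoint in this set.
No smaller cover exists because 1–I, 2–F, 3–H, 4–B is a matching of size 4, and a cover must include an endpoint of each of these disjoint edges (König's theorem).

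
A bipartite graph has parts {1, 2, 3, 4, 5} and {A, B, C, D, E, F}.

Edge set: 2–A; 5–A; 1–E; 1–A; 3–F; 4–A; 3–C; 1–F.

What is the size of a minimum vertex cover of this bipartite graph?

3

The 3 edges 1–E, 2–A, 3–F form a matching, so any vertex cover needs at least 3 vertices (one per matched edge).
Conversely {1, 3, A} meets every edge and has exactly 3 vertices, so 3 is optimal.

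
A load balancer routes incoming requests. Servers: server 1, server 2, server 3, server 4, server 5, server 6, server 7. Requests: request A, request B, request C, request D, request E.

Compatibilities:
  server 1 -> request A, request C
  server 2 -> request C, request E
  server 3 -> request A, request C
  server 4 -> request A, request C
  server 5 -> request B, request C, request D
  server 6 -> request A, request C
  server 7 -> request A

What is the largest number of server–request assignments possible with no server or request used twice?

4

For example, pair server 1-request A, server 2-request E, server 3-request C, server 5-request D.
The set {server 1, server 3, server 4, server 6, server 7} has only 2 neighbours ({request A, request C}), so by Hall's theorem at most 4 of the 7 servers can be matched.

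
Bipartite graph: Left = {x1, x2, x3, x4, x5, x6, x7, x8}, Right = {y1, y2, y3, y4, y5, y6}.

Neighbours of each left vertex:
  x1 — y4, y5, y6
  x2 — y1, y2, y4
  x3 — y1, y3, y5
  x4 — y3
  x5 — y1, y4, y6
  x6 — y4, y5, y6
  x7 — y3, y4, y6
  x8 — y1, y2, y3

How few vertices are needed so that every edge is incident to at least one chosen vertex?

The 6 edges x1–y5, x2–y2, x3–y1, x4–y3, x5–y6, x6–y4 form a matching, so any vertex cover needs at least 6 vertices (one per matched edge).
Conversely {y1, y2, y3, y4, y5, y6} meets every edge and has exactly 6 vertices, so 6 is optimal.

6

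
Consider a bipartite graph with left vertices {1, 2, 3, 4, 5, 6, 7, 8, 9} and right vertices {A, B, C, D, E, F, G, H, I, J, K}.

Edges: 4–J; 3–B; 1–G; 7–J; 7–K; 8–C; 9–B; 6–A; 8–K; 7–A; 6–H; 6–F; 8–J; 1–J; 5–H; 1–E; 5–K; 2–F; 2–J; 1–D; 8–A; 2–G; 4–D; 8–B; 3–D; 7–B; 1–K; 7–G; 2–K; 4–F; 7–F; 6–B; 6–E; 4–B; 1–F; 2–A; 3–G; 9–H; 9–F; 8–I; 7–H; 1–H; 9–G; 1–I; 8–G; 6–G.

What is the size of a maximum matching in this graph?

For example, pair 1–E, 2–K, 3–G, 4–D, 5–H, 6–F, 7–J, 8–A, 9–B.
All 9 left vertices are matched, so no larger matching exists.

9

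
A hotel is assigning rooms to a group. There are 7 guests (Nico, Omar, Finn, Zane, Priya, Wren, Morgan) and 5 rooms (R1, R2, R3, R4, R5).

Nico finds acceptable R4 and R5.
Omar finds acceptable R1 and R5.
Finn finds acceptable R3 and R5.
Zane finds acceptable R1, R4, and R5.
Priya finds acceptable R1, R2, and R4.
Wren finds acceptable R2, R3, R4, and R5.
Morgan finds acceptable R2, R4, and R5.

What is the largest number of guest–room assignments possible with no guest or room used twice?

For example, pair Nico-R5, Omar-R1, Finn-R3, Zane-R4, Priya-R2.
The set {Nico, Omar, Finn, Zane, Priya, Wren, Morgan} has only 5 neighbours ({R1, R2, R3, R4, R5}), so by Hall's theorem at most 5 of the 7 guests can be matched.

5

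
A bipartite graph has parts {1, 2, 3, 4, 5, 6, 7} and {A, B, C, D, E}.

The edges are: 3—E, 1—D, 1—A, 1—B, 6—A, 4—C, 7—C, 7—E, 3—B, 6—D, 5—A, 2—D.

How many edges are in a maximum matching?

5

A valid assignment of size 5: 1-B, 2-D, 3-E, 4-C, 5-A.
The set {1, 2, 3, 4, 5, 6, 7} has only 5 neighbours ({A, B, C, D, E}), so by Hall's theorem at most 5 of the 7 left vertices can be matched.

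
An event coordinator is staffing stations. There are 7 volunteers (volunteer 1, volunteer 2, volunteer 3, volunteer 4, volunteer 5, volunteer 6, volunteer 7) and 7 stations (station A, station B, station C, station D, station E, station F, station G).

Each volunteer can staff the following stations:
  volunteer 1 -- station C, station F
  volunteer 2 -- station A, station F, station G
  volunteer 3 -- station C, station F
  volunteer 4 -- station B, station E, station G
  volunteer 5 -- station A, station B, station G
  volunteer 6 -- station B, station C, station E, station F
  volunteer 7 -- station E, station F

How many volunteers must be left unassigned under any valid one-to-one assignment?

One maximum matching: volunteer 1→station C, volunteer 2→station G, volunteer 3→station F, volunteer 4→station E, volunteer 5→station A, volunteer 6→station B.
The set {volunteer 1, volunteer 2, volunteer 3, volunteer 4, volunteer 5, volunteer 6, volunteer 7} has only 6 neighbours ({station A, station B, station C, station E, station F, station G}), so by Hall's theorem at most 6 of the 7 volunteers can be matched.
That matches 6 of the 7, leaving 1 unmatched; no matching can do better.

1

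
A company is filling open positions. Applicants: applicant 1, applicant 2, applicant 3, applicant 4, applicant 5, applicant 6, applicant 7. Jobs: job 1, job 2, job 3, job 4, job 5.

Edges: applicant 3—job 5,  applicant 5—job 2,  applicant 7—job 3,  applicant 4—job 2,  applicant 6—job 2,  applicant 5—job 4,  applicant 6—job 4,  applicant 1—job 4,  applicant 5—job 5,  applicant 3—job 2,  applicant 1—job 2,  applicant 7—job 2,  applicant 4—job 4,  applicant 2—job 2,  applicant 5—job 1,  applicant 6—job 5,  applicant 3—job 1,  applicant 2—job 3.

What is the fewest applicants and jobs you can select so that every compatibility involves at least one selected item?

{job 1, job 2, job 3, job 4, job 5} is a vertex cover of size 5: every edge has an endpoint in this set.
No smaller cover exists because applicant 1–job 4, applicant 2–job 3, applicant 3–job 5, applicant 4–job 2, applicant 5–job 1 is a matching of size 5, and a cover must include an endpoint of each of these disjoint edges (König's theorem).

5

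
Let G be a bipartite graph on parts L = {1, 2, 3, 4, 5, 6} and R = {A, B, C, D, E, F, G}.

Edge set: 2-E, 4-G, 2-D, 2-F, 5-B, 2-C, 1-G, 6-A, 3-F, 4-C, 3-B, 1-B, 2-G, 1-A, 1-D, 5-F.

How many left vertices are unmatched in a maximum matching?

0

One maximum matching: 1–G, 2–E, 3–F, 4–C, 5–B, 6–A.
This saturates every left vertex, so 6 is the maximum.
That matches 6 of the 6, leaving 0 unmatched; no matching can do better.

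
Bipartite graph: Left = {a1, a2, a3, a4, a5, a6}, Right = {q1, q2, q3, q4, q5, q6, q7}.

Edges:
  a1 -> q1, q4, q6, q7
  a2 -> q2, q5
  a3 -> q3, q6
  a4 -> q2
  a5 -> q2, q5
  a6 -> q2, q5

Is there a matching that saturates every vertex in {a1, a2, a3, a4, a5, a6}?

No

The set {a2, a4, a5, a6} has only 2 neighbours ({q2, q5}), so by Hall's theorem at most 4 of the 6 left vertices can be matched.
Hence no matching covers every left vertex.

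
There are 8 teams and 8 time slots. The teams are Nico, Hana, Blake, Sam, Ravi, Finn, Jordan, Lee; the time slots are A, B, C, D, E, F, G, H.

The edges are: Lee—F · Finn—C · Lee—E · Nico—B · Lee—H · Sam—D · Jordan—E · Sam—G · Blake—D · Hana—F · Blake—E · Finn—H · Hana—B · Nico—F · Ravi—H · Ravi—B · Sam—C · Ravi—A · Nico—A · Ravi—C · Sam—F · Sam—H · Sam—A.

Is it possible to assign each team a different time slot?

One maximum matching: Nico→A, Hana→F, Blake→D, Sam→G, Ravi→B, Finn→C, Jordan→E, Lee→H.
Every team is matched, so this is a perfect matching.

Yes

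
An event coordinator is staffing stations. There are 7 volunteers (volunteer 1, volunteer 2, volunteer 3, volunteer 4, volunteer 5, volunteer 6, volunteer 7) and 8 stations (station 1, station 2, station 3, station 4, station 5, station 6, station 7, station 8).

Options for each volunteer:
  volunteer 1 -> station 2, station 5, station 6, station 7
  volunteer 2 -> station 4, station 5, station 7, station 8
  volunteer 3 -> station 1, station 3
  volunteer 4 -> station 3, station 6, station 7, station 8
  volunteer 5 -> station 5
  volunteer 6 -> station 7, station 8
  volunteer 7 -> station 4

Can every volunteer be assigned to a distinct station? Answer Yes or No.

Yes

For example, pair volunteer 1-station 2, volunteer 2-station 7, volunteer 3-station 1, volunteer 4-station 3, volunteer 5-station 5, volunteer 6-station 8, volunteer 7-station 4.
Every volunteer is matched, so this matching saturates all of them.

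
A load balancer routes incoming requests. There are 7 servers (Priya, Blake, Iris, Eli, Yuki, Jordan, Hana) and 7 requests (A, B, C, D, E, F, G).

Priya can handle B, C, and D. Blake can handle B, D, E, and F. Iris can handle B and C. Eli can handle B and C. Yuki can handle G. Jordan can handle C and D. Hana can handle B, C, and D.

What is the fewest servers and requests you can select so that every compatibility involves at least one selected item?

5

The 5 edges Priya–D, Blake–E, Iris–C, Eli–B, Yuki–G form a matching, so any vertex cover needs at least 5 vertices (one per matched edge).
Conversely {Blake, Yuki, B, C, D} meets every edge and has exactly 5 vertices, so 5 is optimal.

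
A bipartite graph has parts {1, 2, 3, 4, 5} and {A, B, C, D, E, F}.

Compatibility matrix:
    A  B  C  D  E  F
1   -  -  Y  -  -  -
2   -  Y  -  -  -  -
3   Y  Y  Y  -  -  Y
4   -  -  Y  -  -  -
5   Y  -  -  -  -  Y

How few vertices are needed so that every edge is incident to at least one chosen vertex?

4

A maximum matching has 4 edges (e.g. 1–C, 2–B, 3–A, 5–F).
By König's theorem the minimum vertex cover has the same size. One such cover is {2, 3, 5, C}.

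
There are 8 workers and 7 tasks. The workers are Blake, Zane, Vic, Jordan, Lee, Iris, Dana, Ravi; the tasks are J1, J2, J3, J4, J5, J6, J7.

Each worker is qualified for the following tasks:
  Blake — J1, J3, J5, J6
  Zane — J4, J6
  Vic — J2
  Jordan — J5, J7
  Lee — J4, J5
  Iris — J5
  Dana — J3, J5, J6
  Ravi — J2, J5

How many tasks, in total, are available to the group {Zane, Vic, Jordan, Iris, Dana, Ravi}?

6

The union of neighbours of {Zane, Vic, Jordan, Iris, Dana, Ravi} is {J2, J3, J4, J5, J6, J7}, which has 6 elements.
Since |N(S)| = 6 ≥ |S| = 6, Hall's condition holds for this subset.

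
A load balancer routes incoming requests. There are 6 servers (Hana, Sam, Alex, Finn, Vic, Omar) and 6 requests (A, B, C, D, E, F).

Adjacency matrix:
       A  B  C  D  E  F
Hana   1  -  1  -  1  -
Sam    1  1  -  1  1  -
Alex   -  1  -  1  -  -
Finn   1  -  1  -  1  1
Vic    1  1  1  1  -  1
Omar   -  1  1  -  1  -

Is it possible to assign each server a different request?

Yes

For example, pair Hana-A, Sam-E, Alex-D, Finn-C, Vic-F, Omar-B.
Every server is matched, so this is a perfect matching.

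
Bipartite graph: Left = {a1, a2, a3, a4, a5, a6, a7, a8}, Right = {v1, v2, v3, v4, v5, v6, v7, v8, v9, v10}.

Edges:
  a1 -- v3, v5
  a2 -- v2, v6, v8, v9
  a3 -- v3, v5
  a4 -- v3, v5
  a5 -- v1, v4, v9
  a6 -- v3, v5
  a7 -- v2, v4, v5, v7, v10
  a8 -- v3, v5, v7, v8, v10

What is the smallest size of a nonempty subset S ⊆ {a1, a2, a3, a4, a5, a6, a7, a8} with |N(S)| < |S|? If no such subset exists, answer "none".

Take S = {a1, a3, a4}. Its neighbourhood is {v3, v5}, so |N(S)| = 2 < |S| = 3.
Every subset of size less than 3 has at least as many neighbours as members, so 3 is the minimum.

3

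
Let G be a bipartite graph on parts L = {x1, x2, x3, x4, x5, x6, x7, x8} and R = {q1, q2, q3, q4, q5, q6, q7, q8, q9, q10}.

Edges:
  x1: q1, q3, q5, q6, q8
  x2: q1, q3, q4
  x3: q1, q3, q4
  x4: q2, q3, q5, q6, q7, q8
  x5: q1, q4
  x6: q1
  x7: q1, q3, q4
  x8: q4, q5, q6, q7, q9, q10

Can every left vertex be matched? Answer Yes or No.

No

The set {x2, x3, x5, x6, x7} has only 3 neighbours ({q1, q3, q4}), so by Hall's theorem at most 6 of the 8 left vertices can be matched.
Hence no matching covers every left vertex.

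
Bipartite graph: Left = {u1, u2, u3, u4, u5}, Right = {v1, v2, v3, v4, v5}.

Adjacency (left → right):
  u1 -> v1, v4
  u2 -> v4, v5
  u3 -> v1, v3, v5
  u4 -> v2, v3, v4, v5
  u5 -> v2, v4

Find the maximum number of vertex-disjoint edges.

One maximum matching: u1→v1, u2→v5, u3→v3, u4→v4, u5→v2.
All 5 left vertices are matched, so no larger matching exists.

5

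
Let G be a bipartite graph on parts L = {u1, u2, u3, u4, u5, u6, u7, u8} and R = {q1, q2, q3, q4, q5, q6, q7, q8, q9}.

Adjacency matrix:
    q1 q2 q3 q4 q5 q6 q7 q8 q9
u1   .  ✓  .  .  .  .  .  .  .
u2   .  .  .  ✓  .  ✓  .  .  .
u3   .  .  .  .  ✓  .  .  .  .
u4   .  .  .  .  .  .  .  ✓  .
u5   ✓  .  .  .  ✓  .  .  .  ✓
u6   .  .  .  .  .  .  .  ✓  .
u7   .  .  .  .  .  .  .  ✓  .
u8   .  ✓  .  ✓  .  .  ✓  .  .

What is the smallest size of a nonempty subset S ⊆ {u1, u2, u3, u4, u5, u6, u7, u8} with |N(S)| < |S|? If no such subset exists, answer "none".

Take S = {u4, u6}. Its neighbourhood is {q8}, so |N(S)| = 1 < |S| = 2.
No single vertex violates Hall's condition since each has at least one neighbour, so 2 is the minimum.

2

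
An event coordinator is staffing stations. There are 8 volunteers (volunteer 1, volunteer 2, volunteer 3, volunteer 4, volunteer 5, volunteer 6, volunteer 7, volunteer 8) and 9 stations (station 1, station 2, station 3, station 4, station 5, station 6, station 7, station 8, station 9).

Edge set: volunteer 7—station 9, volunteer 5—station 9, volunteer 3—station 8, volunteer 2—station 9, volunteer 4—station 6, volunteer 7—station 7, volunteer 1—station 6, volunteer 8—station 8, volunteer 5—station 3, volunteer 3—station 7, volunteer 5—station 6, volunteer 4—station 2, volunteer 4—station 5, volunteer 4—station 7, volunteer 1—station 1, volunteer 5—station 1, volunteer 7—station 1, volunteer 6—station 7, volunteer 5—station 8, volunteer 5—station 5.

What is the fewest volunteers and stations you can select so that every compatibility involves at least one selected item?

{volunteer 1, volunteer 2, volunteer 4, volunteer 5, volunteer 7, station 7, station 8} is a vertex cover of size 7: every edge has an endpoint in this set.
No smaller cover exists because volunteer 1–station 6, volunteer 2–station 9, volunteer 3–station 8, volunteer 4–station 2, volunteer 5–station 3, volunteer 6–station 7, volunteer 7–station 1 is a matching of size 7, and a cover must include an endpoint of each of these disjoint edges (König's theorem).

7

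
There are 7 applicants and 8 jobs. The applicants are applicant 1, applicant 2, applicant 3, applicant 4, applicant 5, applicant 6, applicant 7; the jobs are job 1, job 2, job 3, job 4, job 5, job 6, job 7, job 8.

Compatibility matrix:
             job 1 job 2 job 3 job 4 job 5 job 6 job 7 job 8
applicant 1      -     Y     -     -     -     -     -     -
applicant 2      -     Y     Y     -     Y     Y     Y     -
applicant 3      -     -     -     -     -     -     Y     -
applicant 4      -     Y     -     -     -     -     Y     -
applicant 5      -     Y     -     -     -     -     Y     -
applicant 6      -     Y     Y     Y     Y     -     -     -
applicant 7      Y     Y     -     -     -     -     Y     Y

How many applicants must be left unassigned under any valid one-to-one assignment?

2

For example, pair applicant 1→job 2, applicant 2→job 3, applicant 3→job 7, applicant 6→job 5, applicant 7→job 1.
The set {applicant 1, applicant 3, applicant 4, applicant 5} has only 2 neighbours ({job 2, job 7}), so by Hall's theorem at most 5 of the 7 applicants can be matched.
That matches 5 of the 7, leaving 2 unmatched; no matching can do better.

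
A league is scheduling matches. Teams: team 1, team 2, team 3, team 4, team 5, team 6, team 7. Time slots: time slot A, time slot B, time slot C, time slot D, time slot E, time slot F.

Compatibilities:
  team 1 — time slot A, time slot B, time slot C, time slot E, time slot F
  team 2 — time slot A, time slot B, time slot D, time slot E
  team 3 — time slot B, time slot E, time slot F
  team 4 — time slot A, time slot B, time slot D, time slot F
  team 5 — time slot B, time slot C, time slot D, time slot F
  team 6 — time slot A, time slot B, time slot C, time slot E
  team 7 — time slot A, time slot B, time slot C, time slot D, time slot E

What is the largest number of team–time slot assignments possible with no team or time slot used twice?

A valid assignment of size 6: team 1→time slot A, team 2→time slot D, team 3→time slot E, team 4→time slot F, team 5→time slot C, team 6→time slot B.
The set {team 1, team 2, team 3, team 4, team 5, team 6, team 7} has only 6 neighbours ({time slot A, time slot B, time slot C, time slot D, time slot E, time slot F}), so by Hall's theorem at most 6 of the 7 teams can be matched.

6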